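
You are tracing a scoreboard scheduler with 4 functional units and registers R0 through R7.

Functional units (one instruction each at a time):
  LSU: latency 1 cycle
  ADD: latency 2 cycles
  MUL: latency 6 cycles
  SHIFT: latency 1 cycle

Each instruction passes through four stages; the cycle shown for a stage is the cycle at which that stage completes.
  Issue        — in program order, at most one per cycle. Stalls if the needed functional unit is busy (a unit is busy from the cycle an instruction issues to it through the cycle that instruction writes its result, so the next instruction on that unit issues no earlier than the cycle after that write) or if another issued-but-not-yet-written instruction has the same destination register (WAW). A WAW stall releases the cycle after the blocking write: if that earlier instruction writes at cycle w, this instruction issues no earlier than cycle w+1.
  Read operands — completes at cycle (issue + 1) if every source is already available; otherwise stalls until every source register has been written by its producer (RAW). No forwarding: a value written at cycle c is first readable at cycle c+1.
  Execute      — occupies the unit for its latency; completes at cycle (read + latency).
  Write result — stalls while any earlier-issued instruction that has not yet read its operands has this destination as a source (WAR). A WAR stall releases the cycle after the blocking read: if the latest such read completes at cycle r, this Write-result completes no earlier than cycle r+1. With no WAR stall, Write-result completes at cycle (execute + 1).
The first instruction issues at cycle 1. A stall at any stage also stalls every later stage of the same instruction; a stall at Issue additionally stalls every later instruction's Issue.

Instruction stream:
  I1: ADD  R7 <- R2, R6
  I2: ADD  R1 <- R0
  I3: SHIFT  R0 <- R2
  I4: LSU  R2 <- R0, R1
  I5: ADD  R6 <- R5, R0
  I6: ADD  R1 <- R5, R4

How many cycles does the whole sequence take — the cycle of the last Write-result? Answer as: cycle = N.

  I1 | 1 | 2 | 4 | 5
  I2 | 6 | 7 | 9 | 10   struct: ADD busy until I1 writes@5
  I3 | 7 | 8 | 9 | 10
  I4 | 8 | 11 | 12 | 13   RAW R0: wait I3 write@10 · RAW R1: wait I2 write@10
  I5 | 11 | 12 | 14 | 15   struct: ADD busy until I2 writes@10
  I6 | 16 | 17 | 19 | 20   struct: ADD busy until I5 writes@15

cycle = 20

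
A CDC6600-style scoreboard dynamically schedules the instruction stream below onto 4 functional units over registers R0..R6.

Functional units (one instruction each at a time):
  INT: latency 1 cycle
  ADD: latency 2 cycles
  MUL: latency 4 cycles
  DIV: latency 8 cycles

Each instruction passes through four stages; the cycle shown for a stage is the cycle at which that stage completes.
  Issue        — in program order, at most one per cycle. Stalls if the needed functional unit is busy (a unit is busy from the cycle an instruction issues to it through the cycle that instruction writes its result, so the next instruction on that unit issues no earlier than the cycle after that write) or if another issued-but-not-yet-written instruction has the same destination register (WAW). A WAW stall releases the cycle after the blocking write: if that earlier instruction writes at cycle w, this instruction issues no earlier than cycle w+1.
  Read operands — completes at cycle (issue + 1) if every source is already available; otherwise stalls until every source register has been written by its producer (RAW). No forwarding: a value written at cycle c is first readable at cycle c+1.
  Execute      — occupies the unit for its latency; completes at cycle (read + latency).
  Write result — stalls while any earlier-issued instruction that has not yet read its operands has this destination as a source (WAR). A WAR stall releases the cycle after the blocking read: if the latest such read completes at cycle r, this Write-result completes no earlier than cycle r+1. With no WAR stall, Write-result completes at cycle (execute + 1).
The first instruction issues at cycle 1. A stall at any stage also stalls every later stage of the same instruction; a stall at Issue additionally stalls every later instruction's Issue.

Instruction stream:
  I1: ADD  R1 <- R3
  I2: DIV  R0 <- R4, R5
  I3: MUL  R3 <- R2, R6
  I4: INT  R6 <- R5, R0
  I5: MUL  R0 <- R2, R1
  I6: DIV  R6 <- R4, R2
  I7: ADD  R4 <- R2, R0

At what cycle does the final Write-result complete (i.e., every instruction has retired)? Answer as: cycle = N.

cycle = 26

I1 -> (1, 2, 4, 5)
I2 -> (2, 3, 11, 12)
I3 -> (3, 4, 8, 9)
I4 -> (4, 13, 14, 15)  // RAW R0: wait I2 write@12
I5 -> (13, 14, 18, 19)  // WAW R0: wait I2 write@12
I6 -> (16, 17, 25, 26)  // WAW R6: wait I4 write@15
I7 -> (17, 20, 22, 23)  // RAW R0: wait I5 write@19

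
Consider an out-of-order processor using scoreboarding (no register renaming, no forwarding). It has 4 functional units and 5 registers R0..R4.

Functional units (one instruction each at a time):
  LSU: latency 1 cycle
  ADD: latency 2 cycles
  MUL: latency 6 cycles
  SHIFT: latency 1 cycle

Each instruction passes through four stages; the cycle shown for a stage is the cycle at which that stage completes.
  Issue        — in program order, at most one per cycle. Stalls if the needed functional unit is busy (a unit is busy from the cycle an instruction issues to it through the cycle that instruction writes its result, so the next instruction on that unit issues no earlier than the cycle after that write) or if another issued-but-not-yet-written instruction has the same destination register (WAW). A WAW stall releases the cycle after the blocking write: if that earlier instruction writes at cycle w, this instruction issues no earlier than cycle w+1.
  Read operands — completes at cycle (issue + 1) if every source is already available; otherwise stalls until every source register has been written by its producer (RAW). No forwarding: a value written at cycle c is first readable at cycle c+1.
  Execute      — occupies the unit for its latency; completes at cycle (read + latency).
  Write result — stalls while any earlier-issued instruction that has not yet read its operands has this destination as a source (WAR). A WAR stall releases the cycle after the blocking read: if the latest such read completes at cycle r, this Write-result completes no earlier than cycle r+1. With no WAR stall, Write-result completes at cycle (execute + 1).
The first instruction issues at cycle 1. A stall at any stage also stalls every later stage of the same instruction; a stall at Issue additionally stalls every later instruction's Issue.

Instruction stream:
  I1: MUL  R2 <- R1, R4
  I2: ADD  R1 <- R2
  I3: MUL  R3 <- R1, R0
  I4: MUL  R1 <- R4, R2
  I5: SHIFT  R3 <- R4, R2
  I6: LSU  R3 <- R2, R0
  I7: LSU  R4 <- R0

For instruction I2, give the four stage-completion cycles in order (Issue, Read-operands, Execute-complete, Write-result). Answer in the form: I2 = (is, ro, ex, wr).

I2 = (2, 10, 12, 13)

I1: IS=1 RO=2 EX=8 WR=9
I2: IS=2 RO=10 EX=12 WR=13  [RAW R2: wait I1 write@9]
I3: IS=10 RO=14 EX=20 WR=21  [struct: MUL busy until I1 writes@9; RAW R1: wait I2 write@13]
I4: IS=22 RO=23 EX=29 WR=30  [struct: MUL busy until I3 writes@21]
I5: IS=23 RO=24 EX=25 WR=26
I6: IS=27 RO=28 EX=29 WR=30  [WAW R3: wait I5 write@26]
I7: IS=31 RO=32 EX=33 WR=34  [struct: LSU busy until I6 writes@30]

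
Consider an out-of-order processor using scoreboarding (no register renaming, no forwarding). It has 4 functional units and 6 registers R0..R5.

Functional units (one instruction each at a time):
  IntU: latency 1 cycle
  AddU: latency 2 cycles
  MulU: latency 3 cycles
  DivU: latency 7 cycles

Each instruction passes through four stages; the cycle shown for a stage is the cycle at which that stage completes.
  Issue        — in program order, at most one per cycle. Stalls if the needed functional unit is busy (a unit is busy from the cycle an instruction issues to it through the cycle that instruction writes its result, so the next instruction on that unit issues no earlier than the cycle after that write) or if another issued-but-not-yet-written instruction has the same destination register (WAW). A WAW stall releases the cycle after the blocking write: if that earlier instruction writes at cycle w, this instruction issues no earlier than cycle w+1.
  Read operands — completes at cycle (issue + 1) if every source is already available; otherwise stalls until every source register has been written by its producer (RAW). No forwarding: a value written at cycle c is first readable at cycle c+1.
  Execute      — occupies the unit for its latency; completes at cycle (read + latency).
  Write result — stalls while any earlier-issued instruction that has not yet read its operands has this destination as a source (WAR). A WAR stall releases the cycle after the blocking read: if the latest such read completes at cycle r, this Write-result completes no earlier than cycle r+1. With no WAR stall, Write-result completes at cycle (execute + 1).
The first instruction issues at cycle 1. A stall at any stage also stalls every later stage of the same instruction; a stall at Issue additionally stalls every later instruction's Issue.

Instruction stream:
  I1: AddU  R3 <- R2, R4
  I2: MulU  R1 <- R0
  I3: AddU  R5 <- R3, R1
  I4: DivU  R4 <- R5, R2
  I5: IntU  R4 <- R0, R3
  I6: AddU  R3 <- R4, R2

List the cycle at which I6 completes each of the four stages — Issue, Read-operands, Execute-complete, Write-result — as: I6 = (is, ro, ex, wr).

I6 = (22, 25, 27, 28)

  I1 | 1 | 2 | 4 | 5
  I2 | 2 | 3 | 6 | 7
  I3 | 6 | 8 | 10 | 11   struct: AddU busy until I1 writes@5 · RAW R1: wait I2 write@7
  I4 | 7 | 12 | 19 | 20   RAW R5: wait I3 write@11
  I5 | 21 | 22 | 23 | 24   WAW R4: wait I4 write@20
  I6 | 22 | 25 | 27 | 28   RAW R4: wait I5 write@24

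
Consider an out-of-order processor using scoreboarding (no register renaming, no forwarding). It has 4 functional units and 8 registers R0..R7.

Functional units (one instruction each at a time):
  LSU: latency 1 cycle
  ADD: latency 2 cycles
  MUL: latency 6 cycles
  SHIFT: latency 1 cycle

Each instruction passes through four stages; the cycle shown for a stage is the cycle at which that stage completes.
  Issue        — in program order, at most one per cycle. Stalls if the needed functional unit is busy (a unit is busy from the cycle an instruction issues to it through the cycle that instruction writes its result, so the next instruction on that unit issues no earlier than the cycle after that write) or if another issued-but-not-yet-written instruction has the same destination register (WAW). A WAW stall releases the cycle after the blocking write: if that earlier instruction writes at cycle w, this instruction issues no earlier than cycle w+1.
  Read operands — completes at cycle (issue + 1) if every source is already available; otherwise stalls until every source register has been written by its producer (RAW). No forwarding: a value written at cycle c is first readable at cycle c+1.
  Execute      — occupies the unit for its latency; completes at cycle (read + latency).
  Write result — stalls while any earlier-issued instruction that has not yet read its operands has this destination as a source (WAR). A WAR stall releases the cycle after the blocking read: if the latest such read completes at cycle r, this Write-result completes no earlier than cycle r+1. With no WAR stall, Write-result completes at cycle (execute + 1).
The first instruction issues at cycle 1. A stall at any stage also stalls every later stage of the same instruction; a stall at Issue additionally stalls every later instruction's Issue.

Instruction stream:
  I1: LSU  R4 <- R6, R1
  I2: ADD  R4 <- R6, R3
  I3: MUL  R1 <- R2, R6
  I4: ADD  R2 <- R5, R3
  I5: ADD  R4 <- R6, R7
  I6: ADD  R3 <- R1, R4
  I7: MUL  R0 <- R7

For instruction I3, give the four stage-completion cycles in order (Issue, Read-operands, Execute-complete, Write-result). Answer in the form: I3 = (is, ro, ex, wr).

I1: IS=1 RO=2 EX=3 WR=4
I2: IS=5 RO=6 EX=8 WR=9  [WAW R4: wait I1 write@4]
I3: IS=6 RO=7 EX=13 WR=14
I4: IS=10 RO=11 EX=13 WR=14  [struct: ADD busy until I2 writes@9]
I5: IS=15 RO=16 EX=18 WR=19  [struct: ADD busy until I4 writes@14]
I6: IS=20 RO=21 EX=23 WR=24  [struct: ADD busy until I5 writes@19]
I7: IS=21 RO=22 EX=28 WR=29

I3 = (6, 7, 13, 14)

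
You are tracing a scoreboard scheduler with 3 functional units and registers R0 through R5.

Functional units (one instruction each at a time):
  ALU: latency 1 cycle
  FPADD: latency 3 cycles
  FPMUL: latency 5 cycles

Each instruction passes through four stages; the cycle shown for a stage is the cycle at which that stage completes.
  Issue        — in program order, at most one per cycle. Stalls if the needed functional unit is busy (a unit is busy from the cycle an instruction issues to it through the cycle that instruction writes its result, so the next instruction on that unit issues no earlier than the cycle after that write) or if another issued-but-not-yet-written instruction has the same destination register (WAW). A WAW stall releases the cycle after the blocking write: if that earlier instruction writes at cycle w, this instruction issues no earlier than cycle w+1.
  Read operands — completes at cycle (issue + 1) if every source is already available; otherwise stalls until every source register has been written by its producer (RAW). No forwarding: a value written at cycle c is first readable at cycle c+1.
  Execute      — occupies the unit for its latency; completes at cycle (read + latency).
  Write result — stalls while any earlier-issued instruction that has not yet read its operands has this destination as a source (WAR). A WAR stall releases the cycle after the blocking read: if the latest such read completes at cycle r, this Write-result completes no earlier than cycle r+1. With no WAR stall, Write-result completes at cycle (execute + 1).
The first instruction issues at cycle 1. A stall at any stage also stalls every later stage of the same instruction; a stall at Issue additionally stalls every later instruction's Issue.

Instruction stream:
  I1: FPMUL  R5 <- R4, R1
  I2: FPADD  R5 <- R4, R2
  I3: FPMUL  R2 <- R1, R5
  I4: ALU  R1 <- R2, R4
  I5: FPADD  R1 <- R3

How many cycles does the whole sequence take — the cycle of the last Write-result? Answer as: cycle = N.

I1: IS=1 RO=2 EX=7 WR=8
I2: IS=9 RO=10 EX=13 WR=14  [WAW R5: wait I1 write@8]
I3: IS=10 RO=15 EX=20 WR=21  [RAW R5: wait I2 write@14]
I4: IS=11 RO=22 EX=23 WR=24  [RAW R2: wait I3 write@21]
I5: IS=25 RO=26 EX=29 WR=30  [WAW R1: wait I4 write@24]

cycle = 30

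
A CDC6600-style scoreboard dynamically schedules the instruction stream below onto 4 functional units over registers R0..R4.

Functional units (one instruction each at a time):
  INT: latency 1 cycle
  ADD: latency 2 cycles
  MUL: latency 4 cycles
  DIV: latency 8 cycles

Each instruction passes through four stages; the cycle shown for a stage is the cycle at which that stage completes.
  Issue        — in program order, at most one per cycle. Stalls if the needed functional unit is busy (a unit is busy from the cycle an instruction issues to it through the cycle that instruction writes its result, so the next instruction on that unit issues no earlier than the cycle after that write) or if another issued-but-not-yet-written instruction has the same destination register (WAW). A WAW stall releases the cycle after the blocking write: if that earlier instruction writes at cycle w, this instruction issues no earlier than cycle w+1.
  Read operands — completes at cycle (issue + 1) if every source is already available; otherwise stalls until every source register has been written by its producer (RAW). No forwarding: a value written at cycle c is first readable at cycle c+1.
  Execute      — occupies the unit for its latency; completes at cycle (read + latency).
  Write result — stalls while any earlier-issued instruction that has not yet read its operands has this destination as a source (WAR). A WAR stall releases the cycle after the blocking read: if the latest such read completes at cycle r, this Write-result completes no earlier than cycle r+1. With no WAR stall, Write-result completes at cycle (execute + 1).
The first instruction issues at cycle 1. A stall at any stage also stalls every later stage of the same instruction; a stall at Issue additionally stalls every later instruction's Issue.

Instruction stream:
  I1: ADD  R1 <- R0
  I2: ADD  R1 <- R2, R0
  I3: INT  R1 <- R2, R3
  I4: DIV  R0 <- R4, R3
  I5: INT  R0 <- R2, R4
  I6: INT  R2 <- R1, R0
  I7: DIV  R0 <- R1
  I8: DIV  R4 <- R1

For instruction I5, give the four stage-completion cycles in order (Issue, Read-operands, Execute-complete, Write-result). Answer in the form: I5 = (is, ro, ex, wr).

1) issue 1, read 2, done 4, write 5
2) issue 6, read 7, done 9, write 10  <struct: ADD busy until I1 writes@5>
3) issue 11, read 12, done 13, write 14  <WAW R1: wait I2 write@10>
4) issue 12, read 13, done 21, write 22
5) issue 23, read 24, done 25, write 26  <WAW R0: wait I4 write@22>
6) issue 27, read 28, done 29, write 30  <struct: INT busy until I5 writes@26>
7) issue 28, read 29, done 37, write 38
8) issue 39, read 40, done 48, write 49  <struct: DIV busy until I7 writes@38>

I5 = (23, 24, 25, 26)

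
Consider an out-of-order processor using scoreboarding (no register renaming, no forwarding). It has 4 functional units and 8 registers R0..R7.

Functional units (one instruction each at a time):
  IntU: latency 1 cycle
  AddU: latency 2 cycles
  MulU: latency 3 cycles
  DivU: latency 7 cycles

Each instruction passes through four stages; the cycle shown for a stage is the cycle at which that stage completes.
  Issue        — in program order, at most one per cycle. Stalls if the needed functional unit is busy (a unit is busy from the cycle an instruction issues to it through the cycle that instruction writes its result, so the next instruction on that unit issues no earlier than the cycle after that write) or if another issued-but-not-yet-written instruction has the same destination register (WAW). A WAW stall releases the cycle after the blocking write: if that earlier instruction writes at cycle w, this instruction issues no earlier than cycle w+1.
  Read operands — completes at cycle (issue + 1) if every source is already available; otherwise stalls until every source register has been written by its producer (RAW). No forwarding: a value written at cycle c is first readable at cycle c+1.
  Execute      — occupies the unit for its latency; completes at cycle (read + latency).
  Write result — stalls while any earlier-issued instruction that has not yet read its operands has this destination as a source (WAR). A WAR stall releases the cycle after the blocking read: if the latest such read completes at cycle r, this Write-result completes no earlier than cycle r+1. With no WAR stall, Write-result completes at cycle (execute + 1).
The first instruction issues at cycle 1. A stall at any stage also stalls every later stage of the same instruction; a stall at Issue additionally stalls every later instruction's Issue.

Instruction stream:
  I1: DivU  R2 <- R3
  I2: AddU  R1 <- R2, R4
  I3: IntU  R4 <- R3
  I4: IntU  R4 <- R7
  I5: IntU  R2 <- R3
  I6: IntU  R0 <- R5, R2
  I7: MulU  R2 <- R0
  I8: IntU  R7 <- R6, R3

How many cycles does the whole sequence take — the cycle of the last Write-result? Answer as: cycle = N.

cycle = 29

[1] I1 issues→DivU
[2] I1 reads, I2 issues→AddU
[3] I3 issues→IntU
[4] I3 reads
[5] I3 exec-done
[9] I1 exec-done
[10] I1 writes R2
[11] I2 reads
[12] I3 writes R4
[13] I2 exec-done, I4 issues→IntU
[14] I2 writes R1, I4 reads
[15] I4 exec-done
[16] I4 writes R4
[17] I5 issues→IntU
[18] I5 reads
[19] I5 exec-done
[20] I5 writes R2
[21] I6 issues→IntU
[22] I6 reads, I7 issues→MulU
[23] I6 exec-done
[24] I6 writes R0
[25] I7 reads, I8 issues→IntU
[26] I8 reads
[27] I8 exec-done
[28] I7 exec-done, I8 writes R7
[29] I7 writes R2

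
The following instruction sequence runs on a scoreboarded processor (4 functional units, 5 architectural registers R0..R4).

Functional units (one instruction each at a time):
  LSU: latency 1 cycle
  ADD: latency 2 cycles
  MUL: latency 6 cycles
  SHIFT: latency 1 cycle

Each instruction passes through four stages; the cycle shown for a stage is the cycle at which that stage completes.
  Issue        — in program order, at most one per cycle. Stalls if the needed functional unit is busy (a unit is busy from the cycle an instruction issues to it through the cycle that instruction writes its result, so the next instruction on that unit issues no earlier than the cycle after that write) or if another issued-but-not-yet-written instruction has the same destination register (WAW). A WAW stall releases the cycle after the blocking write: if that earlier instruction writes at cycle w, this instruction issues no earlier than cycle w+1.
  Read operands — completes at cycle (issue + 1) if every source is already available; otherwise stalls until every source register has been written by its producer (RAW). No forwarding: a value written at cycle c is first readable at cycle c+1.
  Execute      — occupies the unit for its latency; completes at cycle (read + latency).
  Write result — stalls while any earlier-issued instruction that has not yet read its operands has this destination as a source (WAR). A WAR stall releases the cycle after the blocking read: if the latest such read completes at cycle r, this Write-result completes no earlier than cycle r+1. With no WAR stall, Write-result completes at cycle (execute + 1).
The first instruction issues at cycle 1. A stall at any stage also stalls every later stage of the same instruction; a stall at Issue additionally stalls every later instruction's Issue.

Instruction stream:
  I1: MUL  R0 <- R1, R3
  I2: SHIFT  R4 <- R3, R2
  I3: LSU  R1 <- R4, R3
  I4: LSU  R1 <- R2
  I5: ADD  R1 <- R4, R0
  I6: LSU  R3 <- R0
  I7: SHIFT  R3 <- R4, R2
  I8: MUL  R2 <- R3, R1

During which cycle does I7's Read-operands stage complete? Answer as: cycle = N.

I1  is:1  ro:2  ex:8  wr:9
I2  is:2  ro:3  ex:4  wr:5
I3  is:3  ro:6  ex:7  wr:8  — RAW R4: wait I2 write@5
I4  is:9  ro:10  ex:11  wr:12  — struct: LSU busy until I3 writes@8
I5  is:13  ro:14  ex:16  wr:17  — WAW R1: wait I4 write@12
I6  is:14  ro:15  ex:16  wr:17
I7  is:18  ro:19  ex:20  wr:21  — WAW R3: wait I6 write@17
I8  is:19  ro:22  ex:28  wr:29  — RAW R3: wait I7 write@21

cycle = 19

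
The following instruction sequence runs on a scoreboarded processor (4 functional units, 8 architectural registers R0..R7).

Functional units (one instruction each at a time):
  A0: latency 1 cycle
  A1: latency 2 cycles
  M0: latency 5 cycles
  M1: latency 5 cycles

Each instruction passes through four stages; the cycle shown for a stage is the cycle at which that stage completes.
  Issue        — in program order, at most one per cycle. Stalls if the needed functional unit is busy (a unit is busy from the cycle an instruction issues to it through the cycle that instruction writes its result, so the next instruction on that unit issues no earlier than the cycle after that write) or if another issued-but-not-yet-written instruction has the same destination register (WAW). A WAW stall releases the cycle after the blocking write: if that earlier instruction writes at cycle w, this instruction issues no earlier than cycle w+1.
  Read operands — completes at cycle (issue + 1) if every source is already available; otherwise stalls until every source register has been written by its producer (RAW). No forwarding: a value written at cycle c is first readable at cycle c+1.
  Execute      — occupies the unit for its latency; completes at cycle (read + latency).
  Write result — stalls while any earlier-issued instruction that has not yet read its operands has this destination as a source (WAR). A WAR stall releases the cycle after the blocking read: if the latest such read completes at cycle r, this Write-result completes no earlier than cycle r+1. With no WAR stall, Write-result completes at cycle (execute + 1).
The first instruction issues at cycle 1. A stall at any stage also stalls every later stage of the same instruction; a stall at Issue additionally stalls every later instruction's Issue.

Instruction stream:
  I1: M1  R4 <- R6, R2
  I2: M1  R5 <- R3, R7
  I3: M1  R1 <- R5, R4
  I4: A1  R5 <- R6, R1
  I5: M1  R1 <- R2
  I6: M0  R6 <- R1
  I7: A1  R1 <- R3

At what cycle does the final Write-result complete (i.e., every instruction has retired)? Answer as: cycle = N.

cycle = 39

c1: issue I1 (M1)
c2: I1 read-ops
c7: I1 finished on M1
c8: I1→R4
c9: issue I2 (M1)
c10: I2 read-ops
c15: I2 finished on M1
c16: I2→R5
c17: issue I3 (M1)
c18: I3 read-ops | issue I4 (A1)
c23: I3 finished on M1
c24: I3→R1
c25: I4 read-ops | issue I5 (M1)
c26: I5 read-ops | issue I6 (M0)
c27: I4 finished on A1
c28: I4→R5
c31: I5 finished on M1
c32: I5→R1
c33: I6 read-ops | issue I7 (A1)
c34: I7 read-ops
c36: I7 finished on A1
c37: I7→R1
c38: I6 finished on M0
c39: I6→R6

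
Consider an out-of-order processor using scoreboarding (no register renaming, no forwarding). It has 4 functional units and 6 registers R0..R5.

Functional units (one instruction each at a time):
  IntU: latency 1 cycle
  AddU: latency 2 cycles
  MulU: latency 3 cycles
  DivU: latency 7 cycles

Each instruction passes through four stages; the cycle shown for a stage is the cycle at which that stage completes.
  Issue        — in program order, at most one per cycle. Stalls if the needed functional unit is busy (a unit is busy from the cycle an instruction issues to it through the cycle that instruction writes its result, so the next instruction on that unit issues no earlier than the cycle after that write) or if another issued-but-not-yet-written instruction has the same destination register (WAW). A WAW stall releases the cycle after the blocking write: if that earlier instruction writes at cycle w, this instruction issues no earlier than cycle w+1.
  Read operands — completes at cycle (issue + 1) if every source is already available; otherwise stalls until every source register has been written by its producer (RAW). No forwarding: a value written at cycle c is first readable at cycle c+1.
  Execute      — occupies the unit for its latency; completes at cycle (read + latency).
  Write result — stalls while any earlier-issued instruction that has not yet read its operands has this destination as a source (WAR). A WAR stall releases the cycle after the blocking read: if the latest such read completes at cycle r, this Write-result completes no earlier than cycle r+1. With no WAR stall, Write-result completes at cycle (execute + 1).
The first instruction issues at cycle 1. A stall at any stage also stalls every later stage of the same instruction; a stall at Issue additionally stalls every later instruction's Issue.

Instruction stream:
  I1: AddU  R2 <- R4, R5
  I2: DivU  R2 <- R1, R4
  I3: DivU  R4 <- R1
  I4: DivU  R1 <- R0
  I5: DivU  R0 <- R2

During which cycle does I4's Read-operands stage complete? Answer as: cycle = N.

1) issue 1, read 2, done 4, write 5
2) issue 6, read 7, done 14, write 15  <WAW R2: wait I1 write@5>
3) issue 16, read 17, done 24, write 25  <struct: DivU busy until I2 writes@15>
4) issue 26, read 27, done 34, write 35  <struct: DivU busy until I3 writes@25>
5) issue 36, read 37, done 44, write 45  <struct: DivU busy until I4 writes@35>

cycle = 27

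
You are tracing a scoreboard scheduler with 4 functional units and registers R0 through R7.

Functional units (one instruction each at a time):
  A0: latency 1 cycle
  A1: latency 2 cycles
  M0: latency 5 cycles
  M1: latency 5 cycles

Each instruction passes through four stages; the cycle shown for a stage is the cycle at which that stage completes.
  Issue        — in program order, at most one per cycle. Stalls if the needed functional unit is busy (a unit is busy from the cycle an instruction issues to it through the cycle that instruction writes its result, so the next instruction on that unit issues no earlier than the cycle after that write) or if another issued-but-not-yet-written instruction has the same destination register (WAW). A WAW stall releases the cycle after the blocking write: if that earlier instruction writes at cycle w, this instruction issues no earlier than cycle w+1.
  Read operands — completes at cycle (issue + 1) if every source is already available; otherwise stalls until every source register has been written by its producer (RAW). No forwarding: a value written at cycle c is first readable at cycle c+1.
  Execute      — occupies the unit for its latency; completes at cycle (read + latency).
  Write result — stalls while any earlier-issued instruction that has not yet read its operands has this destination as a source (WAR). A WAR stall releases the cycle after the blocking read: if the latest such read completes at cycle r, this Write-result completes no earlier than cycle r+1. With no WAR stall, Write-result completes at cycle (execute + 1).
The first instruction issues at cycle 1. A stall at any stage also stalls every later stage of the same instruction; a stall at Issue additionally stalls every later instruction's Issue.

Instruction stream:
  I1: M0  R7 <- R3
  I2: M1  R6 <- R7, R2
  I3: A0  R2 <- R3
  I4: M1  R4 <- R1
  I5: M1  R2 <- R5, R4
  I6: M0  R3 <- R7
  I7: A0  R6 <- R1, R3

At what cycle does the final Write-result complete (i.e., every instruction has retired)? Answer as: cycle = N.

[1] I1 issues→M0
[2] I1 reads, I2 issues→M1
[3] I3 issues→A0
[4] I3 reads
[5] I3 exec-done
[7] I1 exec-done
[8] I1 writes R7
[9] I2 reads
[10] I3 writes R2
[14] I2 exec-done
[15] I2 writes R6
[16] I4 issues→M1
[17] I4 reads
[22] I4 exec-done
[23] I4 writes R4
[24] I5 issues→M1
[25] I5 reads, I6 issues→M0
[26] I6 reads, I7 issues→A0
[30] I5 exec-done
[31] I5 writes R2, I6 exec-done
[32] I6 writes R3
[33] I7 reads
[34] I7 exec-done
[35] I7 writes R6

cycle = 35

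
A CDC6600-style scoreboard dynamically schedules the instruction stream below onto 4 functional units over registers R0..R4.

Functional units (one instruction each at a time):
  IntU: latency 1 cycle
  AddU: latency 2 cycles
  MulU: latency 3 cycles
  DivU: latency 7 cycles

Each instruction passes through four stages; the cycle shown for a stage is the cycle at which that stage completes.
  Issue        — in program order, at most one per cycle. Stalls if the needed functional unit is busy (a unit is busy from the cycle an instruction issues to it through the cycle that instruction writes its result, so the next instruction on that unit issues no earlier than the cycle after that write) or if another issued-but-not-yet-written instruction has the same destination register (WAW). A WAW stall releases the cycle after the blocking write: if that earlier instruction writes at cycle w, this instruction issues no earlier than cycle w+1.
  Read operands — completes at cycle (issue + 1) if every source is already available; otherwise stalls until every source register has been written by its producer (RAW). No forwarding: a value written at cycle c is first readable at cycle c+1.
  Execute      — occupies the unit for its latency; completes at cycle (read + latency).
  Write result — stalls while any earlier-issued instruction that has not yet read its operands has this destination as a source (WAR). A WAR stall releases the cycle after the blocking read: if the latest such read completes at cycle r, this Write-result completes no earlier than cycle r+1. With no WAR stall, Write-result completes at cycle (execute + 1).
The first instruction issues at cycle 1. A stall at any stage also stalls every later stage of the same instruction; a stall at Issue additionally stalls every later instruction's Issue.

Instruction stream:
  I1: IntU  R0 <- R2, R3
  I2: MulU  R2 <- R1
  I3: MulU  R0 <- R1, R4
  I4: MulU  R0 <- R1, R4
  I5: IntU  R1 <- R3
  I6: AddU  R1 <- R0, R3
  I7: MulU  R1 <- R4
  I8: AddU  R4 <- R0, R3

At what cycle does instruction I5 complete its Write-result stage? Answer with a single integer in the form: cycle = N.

I1  is:1  ro:2  ex:3  wr:4
I2  is:2  ro:3  ex:6  wr:7
I3  is:8  ro:9  ex:12  wr:13  — struct: MulU busy until I2 writes@7
I4  is:14  ro:15  ex:18  wr:19  — struct: MulU busy until I3 writes@13
I5  is:15  ro:16  ex:17  wr:18
I6  is:19  ro:20  ex:22  wr:23  — WAW R1: wait I5 write@18
I7  is:24  ro:25  ex:28  wr:29  — WAW R1: wait I6 write@23
I8  is:25  ro:26  ex:28  wr:29

cycle = 18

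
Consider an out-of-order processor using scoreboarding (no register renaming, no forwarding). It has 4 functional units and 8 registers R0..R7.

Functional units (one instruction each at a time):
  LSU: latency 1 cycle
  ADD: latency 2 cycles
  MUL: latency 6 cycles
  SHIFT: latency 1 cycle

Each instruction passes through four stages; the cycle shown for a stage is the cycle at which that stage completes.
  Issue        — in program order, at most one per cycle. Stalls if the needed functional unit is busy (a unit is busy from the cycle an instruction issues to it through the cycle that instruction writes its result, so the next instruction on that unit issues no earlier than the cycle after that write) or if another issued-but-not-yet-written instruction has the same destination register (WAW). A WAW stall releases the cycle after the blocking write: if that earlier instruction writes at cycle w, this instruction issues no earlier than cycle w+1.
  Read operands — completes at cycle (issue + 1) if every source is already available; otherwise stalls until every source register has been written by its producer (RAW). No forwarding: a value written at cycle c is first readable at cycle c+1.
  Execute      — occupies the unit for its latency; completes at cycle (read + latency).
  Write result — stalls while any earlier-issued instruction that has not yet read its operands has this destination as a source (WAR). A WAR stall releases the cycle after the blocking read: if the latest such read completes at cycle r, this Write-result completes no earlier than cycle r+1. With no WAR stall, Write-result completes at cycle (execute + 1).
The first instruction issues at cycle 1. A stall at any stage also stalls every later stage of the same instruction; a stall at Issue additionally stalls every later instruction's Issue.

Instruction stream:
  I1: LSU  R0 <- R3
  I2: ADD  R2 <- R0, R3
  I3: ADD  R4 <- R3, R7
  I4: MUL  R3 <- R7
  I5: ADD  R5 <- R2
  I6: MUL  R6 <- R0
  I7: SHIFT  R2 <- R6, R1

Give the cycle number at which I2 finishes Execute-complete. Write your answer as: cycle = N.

c1: I1 dispatched to LSU
c2: I1 operands ready; I2 dispatched to ADD
c3: I1 complete
c4: R0←I1
c5: I2 operands ready
c7: I2 complete
c8: R2←I2
c9: I3 dispatched to ADD
c10: I3 operands ready; I4 dispatched to MUL
c11: I4 operands ready
c12: I3 complete
c13: R4←I3
c14: I5 dispatched to ADD
c15: I5 operands ready
c17: I4 complete; I5 complete
c18: R3←I4; R5←I5
c19: I6 dispatched to MUL
c20: I6 operands ready; I7 dispatched to SHIFT
c26: I6 complete
c27: R6←I6
c28: I7 operands ready
c29: I7 complete
c30: R2←I7

cycle = 7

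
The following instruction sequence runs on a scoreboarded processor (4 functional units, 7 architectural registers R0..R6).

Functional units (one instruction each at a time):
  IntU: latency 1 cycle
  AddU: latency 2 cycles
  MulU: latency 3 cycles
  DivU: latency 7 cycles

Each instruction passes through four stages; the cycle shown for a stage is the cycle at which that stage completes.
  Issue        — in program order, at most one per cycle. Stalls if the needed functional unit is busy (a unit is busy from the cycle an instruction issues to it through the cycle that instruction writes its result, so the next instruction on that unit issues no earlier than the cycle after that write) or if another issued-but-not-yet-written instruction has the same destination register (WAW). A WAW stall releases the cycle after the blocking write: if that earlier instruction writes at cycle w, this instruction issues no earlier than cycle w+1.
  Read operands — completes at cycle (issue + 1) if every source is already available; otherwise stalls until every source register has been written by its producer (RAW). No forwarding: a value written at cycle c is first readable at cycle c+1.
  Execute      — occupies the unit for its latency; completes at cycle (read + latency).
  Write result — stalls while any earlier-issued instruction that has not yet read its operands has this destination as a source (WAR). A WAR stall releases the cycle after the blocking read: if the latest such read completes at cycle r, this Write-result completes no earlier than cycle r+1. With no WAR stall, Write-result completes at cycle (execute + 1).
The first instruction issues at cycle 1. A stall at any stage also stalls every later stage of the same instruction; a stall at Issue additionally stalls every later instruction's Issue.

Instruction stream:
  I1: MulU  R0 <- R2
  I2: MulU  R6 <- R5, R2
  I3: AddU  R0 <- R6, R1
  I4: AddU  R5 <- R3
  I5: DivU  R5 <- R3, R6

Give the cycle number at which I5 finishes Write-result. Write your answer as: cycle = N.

I1  is:1  ro:2  ex:5  wr:6
I2  is:7  ro:8  ex:11  wr:12  — struct: MulU busy until I1 writes@6
I3  is:8  ro:13  ex:15  wr:16  — RAW R6: wait I2 write@12
I4  is:17  ro:18  ex:20  wr:21  — struct: AddU busy until I3 writes@16
I5  is:22  ro:23  ex:30  wr:31  — WAW R5: wait I4 write@21

cycle = 31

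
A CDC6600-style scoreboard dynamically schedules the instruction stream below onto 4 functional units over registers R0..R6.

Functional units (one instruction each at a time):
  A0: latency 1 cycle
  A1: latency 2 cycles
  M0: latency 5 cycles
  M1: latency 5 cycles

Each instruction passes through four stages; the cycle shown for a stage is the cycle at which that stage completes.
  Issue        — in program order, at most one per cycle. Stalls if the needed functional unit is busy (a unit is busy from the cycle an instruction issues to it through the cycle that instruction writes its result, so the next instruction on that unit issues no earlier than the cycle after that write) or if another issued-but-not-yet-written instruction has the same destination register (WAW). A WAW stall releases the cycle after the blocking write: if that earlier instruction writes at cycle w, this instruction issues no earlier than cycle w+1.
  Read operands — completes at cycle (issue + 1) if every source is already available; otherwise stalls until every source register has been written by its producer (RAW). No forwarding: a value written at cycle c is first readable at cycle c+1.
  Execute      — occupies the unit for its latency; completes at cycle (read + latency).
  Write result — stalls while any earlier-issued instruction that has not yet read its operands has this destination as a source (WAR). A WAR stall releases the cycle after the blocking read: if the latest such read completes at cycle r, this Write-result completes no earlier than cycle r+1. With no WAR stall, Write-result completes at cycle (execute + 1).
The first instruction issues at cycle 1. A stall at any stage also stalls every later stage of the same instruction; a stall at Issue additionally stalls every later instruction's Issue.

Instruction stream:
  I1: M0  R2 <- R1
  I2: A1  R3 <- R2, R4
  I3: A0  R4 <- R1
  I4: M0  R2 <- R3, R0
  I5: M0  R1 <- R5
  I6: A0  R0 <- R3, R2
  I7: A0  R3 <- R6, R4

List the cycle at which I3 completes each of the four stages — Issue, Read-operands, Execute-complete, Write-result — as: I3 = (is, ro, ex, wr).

I3 = (3, 4, 5, 10)

I1 -> (1, 2, 7, 8)
I2 -> (2, 9, 11, 12)  // RAW R2: wait I1 write@8
I3 -> (3, 4, 5, 10)  // WAR R4: wait I2 read@9
I4 -> (9, 13, 18, 19)  // struct: M0 busy until I1 writes@8, RAW R3: wait I2 write@12
I5 -> (20, 21, 26, 27)  // struct: M0 busy until I4 writes@19
I6 -> (21, 22, 23, 24)
I7 -> (25, 26, 27, 28)  // struct: A0 busy until I6 writes@24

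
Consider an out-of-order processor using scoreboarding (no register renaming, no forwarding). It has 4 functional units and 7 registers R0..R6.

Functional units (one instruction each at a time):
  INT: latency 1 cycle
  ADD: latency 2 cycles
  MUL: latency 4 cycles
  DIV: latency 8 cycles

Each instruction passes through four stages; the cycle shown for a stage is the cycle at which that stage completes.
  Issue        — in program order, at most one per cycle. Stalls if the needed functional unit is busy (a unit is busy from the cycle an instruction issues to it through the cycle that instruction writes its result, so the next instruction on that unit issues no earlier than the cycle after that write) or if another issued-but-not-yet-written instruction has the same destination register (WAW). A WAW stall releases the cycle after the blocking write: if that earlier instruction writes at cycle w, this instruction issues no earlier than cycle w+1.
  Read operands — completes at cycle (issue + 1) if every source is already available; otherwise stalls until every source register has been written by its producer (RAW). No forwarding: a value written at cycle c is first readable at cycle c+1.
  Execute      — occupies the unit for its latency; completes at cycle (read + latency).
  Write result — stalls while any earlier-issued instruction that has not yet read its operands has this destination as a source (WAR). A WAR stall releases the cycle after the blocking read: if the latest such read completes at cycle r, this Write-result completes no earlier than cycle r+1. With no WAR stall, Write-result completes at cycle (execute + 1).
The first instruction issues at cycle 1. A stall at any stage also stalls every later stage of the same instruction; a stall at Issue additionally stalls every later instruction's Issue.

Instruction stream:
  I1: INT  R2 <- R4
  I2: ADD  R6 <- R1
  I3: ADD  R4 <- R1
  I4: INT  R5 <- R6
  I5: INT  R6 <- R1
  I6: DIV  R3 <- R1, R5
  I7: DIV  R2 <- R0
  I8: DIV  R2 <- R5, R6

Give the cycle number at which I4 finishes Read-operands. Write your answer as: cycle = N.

cycle = 9

cycle 1: issue I1 (INT)
cycle 2: I1 read-ops · issue I2 (ADD)
cycle 3: I1 finished on INT · I2 read-ops
cycle 4: I1→R2
cycle 5: I2 finished on ADD
cycle 6: I2→R6
cycle 7: issue I3 (ADD)
cycle 8: I3 read-ops · issue I4 (INT)
cycle 9: I4 read-ops
cycle 10: I3 finished on ADD · I4 finished on INT
cycle 11: I3→R4 · I4→R5
cycle 12: issue I5 (INT)
cycle 13: I5 read-ops · issue I6 (DIV)
cycle 14: I5 finished on INT · I6 read-ops
cycle 15: I5→R6
cycle 22: I6 finished on DIV
cycle 23: I6→R3
cycle 24: issue I7 (DIV)
cycle 25: I7 read-ops
cycle 33: I7 finished on DIV
cycle 34: I7→R2
cycle 35: issue I8 (DIV)
cycle 36: I8 read-ops
cycle 44: I8 finished on DIV
cycle 45: I8→R2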